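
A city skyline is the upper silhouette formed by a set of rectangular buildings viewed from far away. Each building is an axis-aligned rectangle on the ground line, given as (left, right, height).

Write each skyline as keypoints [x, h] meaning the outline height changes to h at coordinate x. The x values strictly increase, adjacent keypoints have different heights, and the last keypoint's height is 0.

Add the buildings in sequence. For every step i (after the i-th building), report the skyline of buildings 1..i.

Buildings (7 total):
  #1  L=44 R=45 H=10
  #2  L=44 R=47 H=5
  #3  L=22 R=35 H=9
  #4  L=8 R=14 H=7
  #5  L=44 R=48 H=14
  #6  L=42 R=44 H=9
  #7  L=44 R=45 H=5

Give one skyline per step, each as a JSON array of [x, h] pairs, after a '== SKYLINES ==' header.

== SKYLINES ==
[[44,10],[45,0]]
[[44,10],[45,5],[47,0]]
[[22,9],[35,0],[44,10],[45,5],[47,0]]
[[8,7],[14,0],[22,9],[35,0],[44,10],[45,5],[47,0]]
[[8,7],[14,0],[22,9],[35,0],[44,14],[48,0]]
[[8,7],[14,0],[22,9],[35,0],[42,9],[44,14],[48,0]]
[[8,7],[14,0],[22,9],[35,0],[42,9],[44,14],[48,0]]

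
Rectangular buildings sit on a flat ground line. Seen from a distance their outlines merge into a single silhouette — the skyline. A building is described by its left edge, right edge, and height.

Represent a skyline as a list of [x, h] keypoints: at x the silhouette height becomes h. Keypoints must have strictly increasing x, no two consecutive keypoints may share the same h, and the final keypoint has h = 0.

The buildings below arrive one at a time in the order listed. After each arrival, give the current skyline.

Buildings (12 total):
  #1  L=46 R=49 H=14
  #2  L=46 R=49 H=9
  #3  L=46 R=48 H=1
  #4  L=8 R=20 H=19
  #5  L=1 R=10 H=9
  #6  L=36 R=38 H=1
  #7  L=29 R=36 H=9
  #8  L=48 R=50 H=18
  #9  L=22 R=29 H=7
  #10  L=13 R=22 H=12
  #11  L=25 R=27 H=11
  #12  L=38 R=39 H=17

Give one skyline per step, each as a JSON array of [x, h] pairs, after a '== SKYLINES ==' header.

== SKYLINES ==
[[46,14],[49,0]]
[[46,14],[49,0]]
[[46,14],[49,0]]
[[8,19],[20,0],[46,14],[49,0]]
[[1,9],[8,19],[20,0],[46,14],[49,0]]
[[1,9],[8,19],[20,0],[36,1],[38,0],[46,14],[49,0]]
[[1,9],[8,19],[20,0],[29,9],[36,1],[38,0],[46,14],[49,0]]
[[1,9],[8,19],[20,0],[29,9],[36,1],[38,0],[46,14],[48,18],[50,0]]
[[1,9],[8,19],[20,0],[22,7],[29,9],[36,1],[38,0],[46,14],[48,18],[50,0]]
[[1,9],[8,19],[20,12],[22,7],[29,9],[36,1],[38,0],[46,14],[48,18],[50,0]]
[[1,9],[8,19],[20,12],[22,7],[25,11],[27,7],[29,9],[36,1],[38,0],[46,14],[48,18],[50,0]]
[[1,9],[8,19],[20,12],[22,7],[25,11],[27,7],[29,9],[36,1],[38,17],[39,0],[46,14],[48,18],[50,0]]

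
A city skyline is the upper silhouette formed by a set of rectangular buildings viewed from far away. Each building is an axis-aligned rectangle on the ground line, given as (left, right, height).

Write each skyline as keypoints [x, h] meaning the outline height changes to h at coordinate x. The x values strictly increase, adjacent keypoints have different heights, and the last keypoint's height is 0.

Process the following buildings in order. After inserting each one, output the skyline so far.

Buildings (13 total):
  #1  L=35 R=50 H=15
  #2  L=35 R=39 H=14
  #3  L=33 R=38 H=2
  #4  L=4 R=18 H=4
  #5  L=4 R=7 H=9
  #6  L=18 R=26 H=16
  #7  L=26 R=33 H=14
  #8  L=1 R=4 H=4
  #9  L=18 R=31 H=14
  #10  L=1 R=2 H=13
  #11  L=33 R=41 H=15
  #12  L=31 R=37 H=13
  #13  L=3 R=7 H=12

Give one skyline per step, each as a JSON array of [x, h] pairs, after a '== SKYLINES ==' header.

== SKYLINES ==
[[35,15],[50,0]]
[[35,15],[50,0]]
[[33,2],[35,15],[50,0]]
[[4,4],[18,0],[33,2],[35,15],[50,0]]
[[4,9],[7,4],[18,0],[33,2],[35,15],[50,0]]
[[4,9],[7,4],[18,16],[26,0],[33,2],[35,15],[50,0]]
[[4,9],[7,4],[18,16],[26,14],[33,2],[35,15],[50,0]]
[[1,4],[4,9],[7,4],[18,16],[26,14],[33,2],[35,15],[50,0]]
[[1,4],[4,9],[7,4],[18,16],[26,14],[33,2],[35,15],[50,0]]
[[1,13],[2,4],[4,9],[7,4],[18,16],[26,14],[33,2],[35,15],[50,0]]
[[1,13],[2,4],[4,9],[7,4],[18,16],[26,14],[33,15],[50,0]]
[[1,13],[2,4],[4,9],[7,4],[18,16],[26,14],[33,15],[50,0]]
[[1,13],[2,4],[3,12],[7,4],[18,16],[26,14],[33,15],[50,0]]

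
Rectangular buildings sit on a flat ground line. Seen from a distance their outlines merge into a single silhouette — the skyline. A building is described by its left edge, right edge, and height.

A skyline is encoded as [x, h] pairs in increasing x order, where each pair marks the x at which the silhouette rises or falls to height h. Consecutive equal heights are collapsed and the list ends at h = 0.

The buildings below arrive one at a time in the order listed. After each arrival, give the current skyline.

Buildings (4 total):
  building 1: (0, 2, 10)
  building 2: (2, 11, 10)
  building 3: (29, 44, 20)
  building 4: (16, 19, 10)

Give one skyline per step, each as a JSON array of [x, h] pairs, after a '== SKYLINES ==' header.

== SKYLINES ==
[[0,10],[2,0]]
[[0,10],[11,0]]
[[0,10],[11,0],[29,20],[44,0]]
[[0,10],[11,0],[16,10],[19,0],[29,20],[44,0]]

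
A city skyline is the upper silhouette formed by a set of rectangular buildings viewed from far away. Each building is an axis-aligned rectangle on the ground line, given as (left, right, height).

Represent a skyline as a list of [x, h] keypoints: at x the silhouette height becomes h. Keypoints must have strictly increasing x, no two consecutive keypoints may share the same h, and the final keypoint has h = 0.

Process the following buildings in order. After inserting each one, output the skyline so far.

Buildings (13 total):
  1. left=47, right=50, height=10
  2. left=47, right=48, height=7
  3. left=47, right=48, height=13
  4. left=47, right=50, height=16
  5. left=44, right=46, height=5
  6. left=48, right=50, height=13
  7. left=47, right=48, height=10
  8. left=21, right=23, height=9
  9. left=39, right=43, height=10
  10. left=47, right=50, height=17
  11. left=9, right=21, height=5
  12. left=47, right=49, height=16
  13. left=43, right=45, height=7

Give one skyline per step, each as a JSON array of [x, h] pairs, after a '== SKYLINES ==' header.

== SKYLINES ==
[[47,10],[50,0]]
[[47,10],[50,0]]
[[47,13],[48,10],[50,0]]
[[47,16],[50,0]]
[[44,5],[46,0],[47,16],[50,0]]
[[44,5],[46,0],[47,16],[50,0]]
[[44,5],[46,0],[47,16],[50,0]]
[[21,9],[23,0],[44,5],[46,0],[47,16],[50,0]]
[[21,9],[23,0],[39,10],[43,0],[44,5],[46,0],[47,16],[50,0]]
[[21,9],[23,0],[39,10],[43,0],[44,5],[46,0],[47,17],[50,0]]
[[9,5],[21,9],[23,0],[39,10],[43,0],[44,5],[46,0],[47,17],[50,0]]
[[9,5],[21,9],[23,0],[39,10],[43,0],[44,5],[46,0],[47,17],[50,0]]
[[9,5],[21,9],[23,0],[39,10],[43,7],[45,5],[46,0],[47,17],[50,0]]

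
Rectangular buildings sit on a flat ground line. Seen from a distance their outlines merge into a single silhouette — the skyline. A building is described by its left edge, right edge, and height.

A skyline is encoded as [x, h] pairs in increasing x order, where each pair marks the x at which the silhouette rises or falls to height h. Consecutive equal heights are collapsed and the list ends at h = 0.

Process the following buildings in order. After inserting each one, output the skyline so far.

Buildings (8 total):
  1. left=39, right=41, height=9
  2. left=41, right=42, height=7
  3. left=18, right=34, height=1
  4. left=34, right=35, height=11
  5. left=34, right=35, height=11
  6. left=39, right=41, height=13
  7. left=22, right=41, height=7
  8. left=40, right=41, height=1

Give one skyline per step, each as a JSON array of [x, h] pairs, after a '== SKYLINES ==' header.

== SKYLINES ==
[[39,9],[41,0]]
[[39,9],[41,7],[42,0]]
[[18,1],[34,0],[39,9],[41,7],[42,0]]
[[18,1],[34,11],[35,0],[39,9],[41,7],[42,0]]
[[18,1],[34,11],[35,0],[39,9],[41,7],[42,0]]
[[18,1],[34,11],[35,0],[39,13],[41,7],[42,0]]
[[18,1],[22,7],[34,11],[35,7],[39,13],[41,7],[42,0]]
[[18,1],[22,7],[34,11],[35,7],[39,13],[41,7],[42,0]]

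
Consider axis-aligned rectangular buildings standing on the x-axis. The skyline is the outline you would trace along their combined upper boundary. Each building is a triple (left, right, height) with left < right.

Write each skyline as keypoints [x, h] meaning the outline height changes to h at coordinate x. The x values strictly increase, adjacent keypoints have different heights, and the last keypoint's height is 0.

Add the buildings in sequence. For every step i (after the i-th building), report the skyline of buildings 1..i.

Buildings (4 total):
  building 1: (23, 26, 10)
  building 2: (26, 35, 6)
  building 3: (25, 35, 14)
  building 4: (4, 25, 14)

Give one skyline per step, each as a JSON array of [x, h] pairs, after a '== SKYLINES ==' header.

== SKYLINES ==
[[23,10],[26,0]]
[[23,10],[26,6],[35,0]]
[[23,10],[25,14],[35,0]]
[[4,14],[35,0]]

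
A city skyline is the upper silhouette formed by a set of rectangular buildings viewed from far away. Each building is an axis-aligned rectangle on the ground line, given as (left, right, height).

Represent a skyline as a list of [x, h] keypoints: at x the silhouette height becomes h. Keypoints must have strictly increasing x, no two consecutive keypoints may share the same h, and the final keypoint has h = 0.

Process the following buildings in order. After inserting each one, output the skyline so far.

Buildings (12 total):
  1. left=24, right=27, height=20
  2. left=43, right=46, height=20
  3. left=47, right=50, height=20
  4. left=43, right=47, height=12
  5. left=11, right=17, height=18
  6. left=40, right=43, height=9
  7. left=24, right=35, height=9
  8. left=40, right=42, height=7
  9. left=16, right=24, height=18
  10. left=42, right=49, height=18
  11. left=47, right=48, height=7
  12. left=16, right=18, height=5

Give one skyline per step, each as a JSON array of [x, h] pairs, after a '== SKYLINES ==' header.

== SKYLINES ==
[[24,20],[27,0]]
[[24,20],[27,0],[43,20],[46,0]]
[[24,20],[27,0],[43,20],[46,0],[47,20],[50,0]]
[[24,20],[27,0],[43,20],[46,12],[47,20],[50,0]]
[[11,18],[17,0],[24,20],[27,0],[43,20],[46,12],[47,20],[50,0]]
[[11,18],[17,0],[24,20],[27,0],[40,9],[43,20],[46,12],[47,20],[50,0]]
[[11,18],[17,0],[24,20],[27,9],[35,0],[40,9],[43,20],[46,12],[47,20],[50,0]]
[[11,18],[17,0],[24,20],[27,9],[35,0],[40,9],[43,20],[46,12],[47,20],[50,0]]
[[11,18],[24,20],[27,9],[35,0],[40,9],[43,20],[46,12],[47,20],[50,0]]
[[11,18],[24,20],[27,9],[35,0],[40,9],[42,18],[43,20],[46,18],[47,20],[50,0]]
[[11,18],[24,20],[27,9],[35,0],[40,9],[42,18],[43,20],[46,18],[47,20],[50,0]]
[[11,18],[24,20],[27,9],[35,0],[40,9],[42,18],[43,20],[46,18],[47,20],[50,0]]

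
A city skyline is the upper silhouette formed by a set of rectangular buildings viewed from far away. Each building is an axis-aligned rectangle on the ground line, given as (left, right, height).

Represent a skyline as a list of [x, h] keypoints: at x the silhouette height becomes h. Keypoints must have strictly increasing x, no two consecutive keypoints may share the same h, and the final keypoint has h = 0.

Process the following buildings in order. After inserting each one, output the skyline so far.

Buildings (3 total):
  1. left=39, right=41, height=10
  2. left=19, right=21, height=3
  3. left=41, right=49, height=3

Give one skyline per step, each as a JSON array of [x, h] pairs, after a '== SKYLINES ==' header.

== SKYLINES ==
[[39,10],[41,0]]
[[19,3],[21,0],[39,10],[41,0]]
[[19,3],[21,0],[39,10],[41,3],[49,0]]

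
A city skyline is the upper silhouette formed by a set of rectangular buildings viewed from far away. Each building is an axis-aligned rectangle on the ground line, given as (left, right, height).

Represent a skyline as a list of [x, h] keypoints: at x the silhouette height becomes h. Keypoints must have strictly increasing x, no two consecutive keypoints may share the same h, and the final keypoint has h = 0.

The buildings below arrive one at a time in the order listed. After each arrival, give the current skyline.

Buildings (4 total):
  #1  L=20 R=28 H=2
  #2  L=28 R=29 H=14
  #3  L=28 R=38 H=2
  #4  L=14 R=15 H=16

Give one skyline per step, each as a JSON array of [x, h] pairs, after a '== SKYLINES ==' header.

== SKYLINES ==
[[20,2],[28,0]]
[[20,2],[28,14],[29,0]]
[[20,2],[28,14],[29,2],[38,0]]
[[14,16],[15,0],[20,2],[28,14],[29,2],[38,0]]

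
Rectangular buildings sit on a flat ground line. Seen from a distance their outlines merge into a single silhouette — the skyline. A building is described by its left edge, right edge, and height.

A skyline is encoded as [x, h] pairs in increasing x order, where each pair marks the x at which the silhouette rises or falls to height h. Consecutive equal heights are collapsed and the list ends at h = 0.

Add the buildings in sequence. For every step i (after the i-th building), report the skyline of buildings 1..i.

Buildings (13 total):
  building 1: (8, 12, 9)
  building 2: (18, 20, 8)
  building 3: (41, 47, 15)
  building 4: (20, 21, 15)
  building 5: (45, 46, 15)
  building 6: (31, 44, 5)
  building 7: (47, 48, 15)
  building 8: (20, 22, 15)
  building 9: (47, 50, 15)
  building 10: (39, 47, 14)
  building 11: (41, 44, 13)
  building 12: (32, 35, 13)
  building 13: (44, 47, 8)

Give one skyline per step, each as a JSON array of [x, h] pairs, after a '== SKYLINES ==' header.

== SKYLINES ==
[[8,9],[12,0]]
[[8,9],[12,0],[18,8],[20,0]]
[[8,9],[12,0],[18,8],[20,0],[41,15],[47,0]]
[[8,9],[12,0],[18,8],[20,15],[21,0],[41,15],[47,0]]
[[8,9],[12,0],[18,8],[20,15],[21,0],[41,15],[47,0]]
[[8,9],[12,0],[18,8],[20,15],[21,0],[31,5],[41,15],[47,0]]
[[8,9],[12,0],[18,8],[20,15],[21,0],[31,5],[41,15],[48,0]]
[[8,9],[12,0],[18,8],[20,15],[22,0],[31,5],[41,15],[48,0]]
[[8,9],[12,0],[18,8],[20,15],[22,0],[31,5],[41,15],[50,0]]
[[8,9],[12,0],[18,8],[20,15],[22,0],[31,5],[39,14],[41,15],[50,0]]
[[8,9],[12,0],[18,8],[20,15],[22,0],[31,5],[39,14],[41,15],[50,0]]
[[8,9],[12,0],[18,8],[20,15],[22,0],[31,5],[32,13],[35,5],[39,14],[41,15],[50,0]]
[[8,9],[12,0],[18,8],[20,15],[22,0],[31,5],[32,13],[35,5],[39,14],[41,15],[50,0]]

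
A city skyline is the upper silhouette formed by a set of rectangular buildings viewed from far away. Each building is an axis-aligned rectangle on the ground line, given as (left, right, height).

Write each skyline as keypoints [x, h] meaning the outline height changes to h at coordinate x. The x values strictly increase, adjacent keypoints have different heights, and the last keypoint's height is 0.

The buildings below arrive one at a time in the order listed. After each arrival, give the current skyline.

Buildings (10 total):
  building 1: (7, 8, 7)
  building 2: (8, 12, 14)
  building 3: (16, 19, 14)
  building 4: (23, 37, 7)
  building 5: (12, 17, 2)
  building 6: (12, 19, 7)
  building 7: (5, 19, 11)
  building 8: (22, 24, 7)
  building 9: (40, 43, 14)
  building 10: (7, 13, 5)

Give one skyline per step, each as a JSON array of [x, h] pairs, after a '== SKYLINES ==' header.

== SKYLINES ==
[[7,7],[8,0]]
[[7,7],[8,14],[12,0]]
[[7,7],[8,14],[12,0],[16,14],[19,0]]
[[7,7],[8,14],[12,0],[16,14],[19,0],[23,7],[37,0]]
[[7,7],[8,14],[12,2],[16,14],[19,0],[23,7],[37,0]]
[[7,7],[8,14],[12,7],[16,14],[19,0],[23,7],[37,0]]
[[5,11],[8,14],[12,11],[16,14],[19,0],[23,7],[37,0]]
[[5,11],[8,14],[12,11],[16,14],[19,0],[22,7],[37,0]]
[[5,11],[8,14],[12,11],[16,14],[19,0],[22,7],[37,0],[40,14],[43,0]]
[[5,11],[8,14],[12,11],[16,14],[19,0],[22,7],[37,0],[40,14],[43,0]]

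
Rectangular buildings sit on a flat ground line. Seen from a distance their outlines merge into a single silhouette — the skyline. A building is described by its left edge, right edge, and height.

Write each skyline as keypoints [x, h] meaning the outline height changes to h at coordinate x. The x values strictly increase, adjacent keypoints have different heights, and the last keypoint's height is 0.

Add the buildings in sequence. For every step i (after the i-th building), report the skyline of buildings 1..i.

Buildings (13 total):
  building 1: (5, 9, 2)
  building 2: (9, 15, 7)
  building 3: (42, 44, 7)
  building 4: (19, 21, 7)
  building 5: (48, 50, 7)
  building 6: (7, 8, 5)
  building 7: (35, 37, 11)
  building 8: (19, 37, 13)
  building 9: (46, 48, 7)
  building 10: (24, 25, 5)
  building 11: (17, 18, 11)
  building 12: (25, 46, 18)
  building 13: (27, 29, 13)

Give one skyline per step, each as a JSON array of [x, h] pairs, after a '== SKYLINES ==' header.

== SKYLINES ==
[[5,2],[9,0]]
[[5,2],[9,7],[15,0]]
[[5,2],[9,7],[15,0],[42,7],[44,0]]
[[5,2],[9,7],[15,0],[19,7],[21,0],[42,7],[44,0]]
[[5,2],[9,7],[15,0],[19,7],[21,0],[42,7],[44,0],[48,7],[50,0]]
[[5,2],[7,5],[8,2],[9,7],[15,0],[19,7],[21,0],[42,7],[44,0],[48,7],[50,0]]
[[5,2],[7,5],[8,2],[9,7],[15,0],[19,7],[21,0],[35,11],[37,0],[42,7],[44,0],[48,7],[50,0]]
[[5,2],[7,5],[8,2],[9,7],[15,0],[19,13],[37,0],[42,7],[44,0],[48,7],[50,0]]
[[5,2],[7,5],[8,2],[9,7],[15,0],[19,13],[37,0],[42,7],[44,0],[46,7],[50,0]]
[[5,2],[7,5],[8,2],[9,7],[15,0],[19,13],[37,0],[42,7],[44,0],[46,7],[50,0]]
[[5,2],[7,5],[8,2],[9,7],[15,0],[17,11],[18,0],[19,13],[37,0],[42,7],[44,0],[46,7],[50,0]]
[[5,2],[7,5],[8,2],[9,7],[15,0],[17,11],[18,0],[19,13],[25,18],[46,7],[50,0]]
[[5,2],[7,5],[8,2],[9,7],[15,0],[17,11],[18,0],[19,13],[25,18],[46,7],[50,0]]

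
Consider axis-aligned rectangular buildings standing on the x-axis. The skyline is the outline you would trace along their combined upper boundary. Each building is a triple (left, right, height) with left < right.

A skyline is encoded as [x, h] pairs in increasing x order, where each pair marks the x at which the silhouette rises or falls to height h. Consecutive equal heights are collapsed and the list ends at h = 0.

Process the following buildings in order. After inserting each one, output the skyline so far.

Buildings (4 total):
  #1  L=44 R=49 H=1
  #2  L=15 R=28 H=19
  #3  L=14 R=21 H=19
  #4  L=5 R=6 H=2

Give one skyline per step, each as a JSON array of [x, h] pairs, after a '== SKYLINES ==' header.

== SKYLINES ==
[[44,1],[49,0]]
[[15,19],[28,0],[44,1],[49,0]]
[[14,19],[28,0],[44,1],[49,0]]
[[5,2],[6,0],[14,19],[28,0],[44,1],[49,0]]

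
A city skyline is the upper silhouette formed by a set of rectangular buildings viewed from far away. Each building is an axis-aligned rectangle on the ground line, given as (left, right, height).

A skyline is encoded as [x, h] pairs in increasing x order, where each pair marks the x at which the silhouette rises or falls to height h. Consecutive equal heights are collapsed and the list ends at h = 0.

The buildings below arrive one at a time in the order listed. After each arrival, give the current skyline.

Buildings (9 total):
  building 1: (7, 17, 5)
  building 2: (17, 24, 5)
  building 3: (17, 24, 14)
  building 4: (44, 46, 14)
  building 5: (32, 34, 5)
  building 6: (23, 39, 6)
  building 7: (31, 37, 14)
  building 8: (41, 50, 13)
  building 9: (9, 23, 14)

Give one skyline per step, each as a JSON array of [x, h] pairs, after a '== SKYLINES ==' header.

== SKYLINES ==
[[7,5],[17,0]]
[[7,5],[24,0]]
[[7,5],[17,14],[24,0]]
[[7,5],[17,14],[24,0],[44,14],[46,0]]
[[7,5],[17,14],[24,0],[32,5],[34,0],[44,14],[46,0]]
[[7,5],[17,14],[24,6],[39,0],[44,14],[46,0]]
[[7,5],[17,14],[24,6],[31,14],[37,6],[39,0],[44,14],[46,0]]
[[7,5],[17,14],[24,6],[31,14],[37,6],[39,0],[41,13],[44,14],[46,13],[50,0]]
[[7,5],[9,14],[24,6],[31,14],[37,6],[39,0],[41,13],[44,14],[46,13],[50,0]]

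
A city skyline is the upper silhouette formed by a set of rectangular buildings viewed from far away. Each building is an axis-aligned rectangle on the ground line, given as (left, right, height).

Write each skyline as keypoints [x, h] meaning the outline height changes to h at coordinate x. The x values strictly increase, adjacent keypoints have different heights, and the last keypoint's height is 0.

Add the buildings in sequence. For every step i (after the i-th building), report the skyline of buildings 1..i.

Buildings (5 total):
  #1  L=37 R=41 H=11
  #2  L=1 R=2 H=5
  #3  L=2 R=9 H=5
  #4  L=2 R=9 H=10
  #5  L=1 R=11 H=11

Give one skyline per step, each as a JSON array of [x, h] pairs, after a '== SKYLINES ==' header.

== SKYLINES ==
[[37,11],[41,0]]
[[1,5],[2,0],[37,11],[41,0]]
[[1,5],[9,0],[37,11],[41,0]]
[[1,5],[2,10],[9,0],[37,11],[41,0]]
[[1,11],[11,0],[37,11],[41,0]]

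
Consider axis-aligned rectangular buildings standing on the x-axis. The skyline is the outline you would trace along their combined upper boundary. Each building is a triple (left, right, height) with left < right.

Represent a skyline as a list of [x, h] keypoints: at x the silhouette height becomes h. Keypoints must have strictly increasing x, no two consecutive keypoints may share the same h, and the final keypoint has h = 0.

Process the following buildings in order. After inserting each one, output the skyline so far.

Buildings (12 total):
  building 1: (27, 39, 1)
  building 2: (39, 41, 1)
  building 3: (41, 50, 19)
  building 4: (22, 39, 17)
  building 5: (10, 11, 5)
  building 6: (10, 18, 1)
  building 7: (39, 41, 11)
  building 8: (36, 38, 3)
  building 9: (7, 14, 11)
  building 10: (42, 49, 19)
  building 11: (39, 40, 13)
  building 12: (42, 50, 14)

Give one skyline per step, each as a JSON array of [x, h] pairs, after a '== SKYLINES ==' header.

== SKYLINES ==
[[27,1],[39,0]]
[[27,1],[41,0]]
[[27,1],[41,19],[50,0]]
[[22,17],[39,1],[41,19],[50,0]]
[[10,5],[11,0],[22,17],[39,1],[41,19],[50,0]]
[[10,5],[11,1],[18,0],[22,17],[39,1],[41,19],[50,0]]
[[10,5],[11,1],[18,0],[22,17],[39,11],[41,19],[50,0]]
[[10,5],[11,1],[18,0],[22,17],[39,11],[41,19],[50,0]]
[[7,11],[14,1],[18,0],[22,17],[39,11],[41,19],[50,0]]
[[7,11],[14,1],[18,0],[22,17],[39,11],[41,19],[50,0]]
[[7,11],[14,1],[18,0],[22,17],[39,13],[40,11],[41,19],[50,0]]
[[7,11],[14,1],[18,0],[22,17],[39,13],[40,11],[41,19],[50,0]]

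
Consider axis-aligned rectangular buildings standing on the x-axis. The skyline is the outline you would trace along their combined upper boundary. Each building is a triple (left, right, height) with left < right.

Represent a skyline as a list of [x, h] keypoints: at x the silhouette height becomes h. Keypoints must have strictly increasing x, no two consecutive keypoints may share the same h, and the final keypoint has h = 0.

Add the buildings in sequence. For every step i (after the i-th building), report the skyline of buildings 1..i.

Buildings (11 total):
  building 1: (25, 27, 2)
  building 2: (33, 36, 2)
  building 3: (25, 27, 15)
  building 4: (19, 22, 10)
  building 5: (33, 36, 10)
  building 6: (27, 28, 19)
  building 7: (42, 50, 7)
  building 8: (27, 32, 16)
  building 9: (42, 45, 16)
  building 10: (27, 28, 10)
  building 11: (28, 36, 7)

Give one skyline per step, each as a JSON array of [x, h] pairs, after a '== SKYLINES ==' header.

== SKYLINES ==
[[25,2],[27,0]]
[[25,2],[27,0],[33,2],[36,0]]
[[25,15],[27,0],[33,2],[36,0]]
[[19,10],[22,0],[25,15],[27,0],[33,2],[36,0]]
[[19,10],[22,0],[25,15],[27,0],[33,10],[36,0]]
[[19,10],[22,0],[25,15],[27,19],[28,0],[33,10],[36,0]]
[[19,10],[22,0],[25,15],[27,19],[28,0],[33,10],[36,0],[42,7],[50,0]]
[[19,10],[22,0],[25,15],[27,19],[28,16],[32,0],[33,10],[36,0],[42,7],[50,0]]
[[19,10],[22,0],[25,15],[27,19],[28,16],[32,0],[33,10],[36,0],[42,16],[45,7],[50,0]]
[[19,10],[22,0],[25,15],[27,19],[28,16],[32,0],[33,10],[36,0],[42,16],[45,7],[50,0]]
[[19,10],[22,0],[25,15],[27,19],[28,16],[32,7],[33,10],[36,0],[42,16],[45,7],[50,0]]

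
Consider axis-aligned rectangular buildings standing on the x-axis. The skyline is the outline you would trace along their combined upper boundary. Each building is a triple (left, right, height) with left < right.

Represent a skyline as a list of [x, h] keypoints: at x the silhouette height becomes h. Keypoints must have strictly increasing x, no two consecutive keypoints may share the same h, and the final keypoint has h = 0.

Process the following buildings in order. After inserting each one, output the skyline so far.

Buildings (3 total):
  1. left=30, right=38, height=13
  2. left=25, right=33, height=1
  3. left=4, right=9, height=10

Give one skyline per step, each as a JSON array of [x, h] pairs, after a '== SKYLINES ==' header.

== SKYLINES ==
[[30,13],[38,0]]
[[25,1],[30,13],[38,0]]
[[4,10],[9,0],[25,1],[30,13],[38,0]]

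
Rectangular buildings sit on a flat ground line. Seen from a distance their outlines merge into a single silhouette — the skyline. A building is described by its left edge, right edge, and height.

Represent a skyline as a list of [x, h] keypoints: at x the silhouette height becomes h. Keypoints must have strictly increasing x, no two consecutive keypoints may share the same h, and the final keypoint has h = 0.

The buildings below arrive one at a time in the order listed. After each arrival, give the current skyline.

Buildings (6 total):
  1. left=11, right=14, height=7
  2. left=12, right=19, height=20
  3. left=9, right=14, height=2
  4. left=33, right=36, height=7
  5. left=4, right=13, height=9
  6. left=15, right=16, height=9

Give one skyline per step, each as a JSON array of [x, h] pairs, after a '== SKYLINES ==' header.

== SKYLINES ==
[[11,7],[14,0]]
[[11,7],[12,20],[19,0]]
[[9,2],[11,7],[12,20],[19,0]]
[[9,2],[11,7],[12,20],[19,0],[33,7],[36,0]]
[[4,9],[12,20],[19,0],[33,7],[36,0]]
[[4,9],[12,20],[19,0],[33,7],[36,0]]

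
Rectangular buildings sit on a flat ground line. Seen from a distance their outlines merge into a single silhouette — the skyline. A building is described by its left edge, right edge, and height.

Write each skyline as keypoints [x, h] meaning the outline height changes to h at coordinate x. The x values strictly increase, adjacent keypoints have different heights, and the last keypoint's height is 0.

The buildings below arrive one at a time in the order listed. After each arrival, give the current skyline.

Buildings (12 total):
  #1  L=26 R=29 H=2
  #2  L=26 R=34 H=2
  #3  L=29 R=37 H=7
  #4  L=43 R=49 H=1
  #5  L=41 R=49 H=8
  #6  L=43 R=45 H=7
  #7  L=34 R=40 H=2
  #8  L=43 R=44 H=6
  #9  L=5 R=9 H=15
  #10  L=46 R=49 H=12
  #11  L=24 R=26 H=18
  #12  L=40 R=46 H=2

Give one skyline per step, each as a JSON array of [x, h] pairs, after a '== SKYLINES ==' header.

== SKYLINES ==
[[26,2],[29,0]]
[[26,2],[34,0]]
[[26,2],[29,7],[37,0]]
[[26,2],[29,7],[37,0],[43,1],[49,0]]
[[26,2],[29,7],[37,0],[41,8],[49,0]]
[[26,2],[29,7],[37,0],[41,8],[49,0]]
[[26,2],[29,7],[37,2],[40,0],[41,8],[49,0]]
[[26,2],[29,7],[37,2],[40,0],[41,8],[49,0]]
[[5,15],[9,0],[26,2],[29,7],[37,2],[40,0],[41,8],[49,0]]
[[5,15],[9,0],[26,2],[29,7],[37,2],[40,0],[41,8],[46,12],[49,0]]
[[5,15],[9,0],[24,18],[26,2],[29,7],[37,2],[40,0],[41,8],[46,12],[49,0]]
[[5,15],[9,0],[24,18],[26,2],[29,7],[37,2],[41,8],[46,12],[49,0]]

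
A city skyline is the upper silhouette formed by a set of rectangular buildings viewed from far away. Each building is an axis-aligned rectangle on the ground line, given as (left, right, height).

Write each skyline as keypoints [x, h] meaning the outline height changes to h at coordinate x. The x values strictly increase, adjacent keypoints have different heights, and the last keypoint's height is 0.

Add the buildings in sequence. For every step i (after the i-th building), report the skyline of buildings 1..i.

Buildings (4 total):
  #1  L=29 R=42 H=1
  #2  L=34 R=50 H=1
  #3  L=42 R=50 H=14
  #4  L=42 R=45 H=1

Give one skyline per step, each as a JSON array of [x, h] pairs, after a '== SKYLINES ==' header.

== SKYLINES ==
[[29,1],[42,0]]
[[29,1],[50,0]]
[[29,1],[42,14],[50,0]]
[[29,1],[42,14],[50,0]]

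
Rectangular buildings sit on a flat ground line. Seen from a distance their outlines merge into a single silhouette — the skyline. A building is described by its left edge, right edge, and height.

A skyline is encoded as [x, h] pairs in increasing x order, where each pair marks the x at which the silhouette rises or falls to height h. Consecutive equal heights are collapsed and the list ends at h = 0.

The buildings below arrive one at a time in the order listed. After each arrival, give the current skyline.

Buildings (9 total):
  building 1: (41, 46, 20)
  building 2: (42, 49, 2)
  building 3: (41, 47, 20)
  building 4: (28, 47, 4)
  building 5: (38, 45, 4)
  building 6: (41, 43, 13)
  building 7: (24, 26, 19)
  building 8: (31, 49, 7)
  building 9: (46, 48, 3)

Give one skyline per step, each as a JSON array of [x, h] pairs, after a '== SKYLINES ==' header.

== SKYLINES ==
[[41,20],[46,0]]
[[41,20],[46,2],[49,0]]
[[41,20],[47,2],[49,0]]
[[28,4],[41,20],[47,2],[49,0]]
[[28,4],[41,20],[47,2],[49,0]]
[[28,4],[41,20],[47,2],[49,0]]
[[24,19],[26,0],[28,4],[41,20],[47,2],[49,0]]
[[24,19],[26,0],[28,4],[31,7],[41,20],[47,7],[49,0]]
[[24,19],[26,0],[28,4],[31,7],[41,20],[47,7],[49,0]]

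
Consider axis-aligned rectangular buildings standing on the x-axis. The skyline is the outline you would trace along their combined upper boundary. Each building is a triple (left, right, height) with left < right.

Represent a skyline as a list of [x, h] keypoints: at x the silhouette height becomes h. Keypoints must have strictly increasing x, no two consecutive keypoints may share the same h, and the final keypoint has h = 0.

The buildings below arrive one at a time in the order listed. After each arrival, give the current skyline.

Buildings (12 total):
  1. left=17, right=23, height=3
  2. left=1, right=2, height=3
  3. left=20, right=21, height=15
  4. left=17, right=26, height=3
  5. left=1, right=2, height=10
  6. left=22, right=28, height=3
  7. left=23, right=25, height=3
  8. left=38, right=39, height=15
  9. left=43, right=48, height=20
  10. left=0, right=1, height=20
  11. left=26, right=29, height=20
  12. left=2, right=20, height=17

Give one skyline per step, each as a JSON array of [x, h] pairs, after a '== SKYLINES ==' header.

== SKYLINES ==
[[17,3],[23,0]]
[[1,3],[2,0],[17,3],[23,0]]
[[1,3],[2,0],[17,3],[20,15],[21,3],[23,0]]
[[1,3],[2,0],[17,3],[20,15],[21,3],[26,0]]
[[1,10],[2,0],[17,3],[20,15],[21,3],[26,0]]
[[1,10],[2,0],[17,3],[20,15],[21,3],[28,0]]
[[1,10],[2,0],[17,3],[20,15],[21,3],[28,0]]
[[1,10],[2,0],[17,3],[20,15],[21,3],[28,0],[38,15],[39,0]]
[[1,10],[2,0],[17,3],[20,15],[21,3],[28,0],[38,15],[39,0],[43,20],[48,0]]
[[0,20],[1,10],[2,0],[17,3],[20,15],[21,3],[28,0],[38,15],[39,0],[43,20],[48,0]]
[[0,20],[1,10],[2,0],[17,3],[20,15],[21,3],[26,20],[29,0],[38,15],[39,0],[43,20],[48,0]]
[[0,20],[1,10],[2,17],[20,15],[21,3],[26,20],[29,0],[38,15],[39,0],[43,20],[48,0]]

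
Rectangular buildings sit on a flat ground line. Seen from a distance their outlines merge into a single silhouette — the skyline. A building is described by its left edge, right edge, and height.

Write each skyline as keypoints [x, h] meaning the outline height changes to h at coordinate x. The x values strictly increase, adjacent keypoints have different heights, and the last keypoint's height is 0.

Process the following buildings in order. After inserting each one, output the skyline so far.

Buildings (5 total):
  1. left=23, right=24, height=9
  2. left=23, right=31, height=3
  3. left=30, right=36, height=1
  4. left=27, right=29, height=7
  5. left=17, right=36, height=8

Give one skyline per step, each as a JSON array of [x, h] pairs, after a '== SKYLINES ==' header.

== SKYLINES ==
[[23,9],[24,0]]
[[23,9],[24,3],[31,0]]
[[23,9],[24,3],[31,1],[36,0]]
[[23,9],[24,3],[27,7],[29,3],[31,1],[36,0]]
[[17,8],[23,9],[24,8],[36,0]]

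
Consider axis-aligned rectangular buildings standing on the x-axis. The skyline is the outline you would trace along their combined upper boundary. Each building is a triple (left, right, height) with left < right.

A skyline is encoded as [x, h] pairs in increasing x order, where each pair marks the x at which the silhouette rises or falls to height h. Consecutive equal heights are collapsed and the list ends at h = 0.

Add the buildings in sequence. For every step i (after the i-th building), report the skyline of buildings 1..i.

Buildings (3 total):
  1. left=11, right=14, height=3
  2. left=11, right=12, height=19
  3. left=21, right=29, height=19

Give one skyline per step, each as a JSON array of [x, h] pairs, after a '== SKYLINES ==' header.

== SKYLINES ==
[[11,3],[14,0]]
[[11,19],[12,3],[14,0]]
[[11,19],[12,3],[14,0],[21,19],[29,0]]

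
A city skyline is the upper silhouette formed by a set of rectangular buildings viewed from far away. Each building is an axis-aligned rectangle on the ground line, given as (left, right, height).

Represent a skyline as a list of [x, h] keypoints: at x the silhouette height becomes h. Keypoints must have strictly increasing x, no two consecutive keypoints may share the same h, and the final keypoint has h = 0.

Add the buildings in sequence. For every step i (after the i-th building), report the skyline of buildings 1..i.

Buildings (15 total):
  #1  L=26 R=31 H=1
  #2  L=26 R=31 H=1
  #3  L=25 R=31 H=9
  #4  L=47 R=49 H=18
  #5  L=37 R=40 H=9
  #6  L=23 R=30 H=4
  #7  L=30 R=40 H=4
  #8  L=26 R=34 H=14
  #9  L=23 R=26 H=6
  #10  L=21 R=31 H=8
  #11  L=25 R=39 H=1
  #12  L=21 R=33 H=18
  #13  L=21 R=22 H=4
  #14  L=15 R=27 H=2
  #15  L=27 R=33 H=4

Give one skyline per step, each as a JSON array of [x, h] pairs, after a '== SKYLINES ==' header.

== SKYLINES ==
[[26,1],[31,0]]
[[26,1],[31,0]]
[[25,9],[31,0]]
[[25,9],[31,0],[47,18],[49,0]]
[[25,9],[31,0],[37,9],[40,0],[47,18],[49,0]]
[[23,4],[25,9],[31,0],[37,9],[40,0],[47,18],[49,0]]
[[23,4],[25,9],[31,4],[37,9],[40,0],[47,18],[49,0]]
[[23,4],[25,9],[26,14],[34,4],[37,9],[40,0],[47,18],[49,0]]
[[23,6],[25,9],[26,14],[34,4],[37,9],[40,0],[47,18],[49,0]]
[[21,8],[25,9],[26,14],[34,4],[37,9],[40,0],[47,18],[49,0]]
[[21,8],[25,9],[26,14],[34,4],[37,9],[40,0],[47,18],[49,0]]
[[21,18],[33,14],[34,4],[37,9],[40,0],[47,18],[49,0]]
[[21,18],[33,14],[34,4],[37,9],[40,0],[47,18],[49,0]]
[[15,2],[21,18],[33,14],[34,4],[37,9],[40,0],[47,18],[49,0]]
[[15,2],[21,18],[33,14],[34,4],[37,9],[40,0],[47,18],[49,0]]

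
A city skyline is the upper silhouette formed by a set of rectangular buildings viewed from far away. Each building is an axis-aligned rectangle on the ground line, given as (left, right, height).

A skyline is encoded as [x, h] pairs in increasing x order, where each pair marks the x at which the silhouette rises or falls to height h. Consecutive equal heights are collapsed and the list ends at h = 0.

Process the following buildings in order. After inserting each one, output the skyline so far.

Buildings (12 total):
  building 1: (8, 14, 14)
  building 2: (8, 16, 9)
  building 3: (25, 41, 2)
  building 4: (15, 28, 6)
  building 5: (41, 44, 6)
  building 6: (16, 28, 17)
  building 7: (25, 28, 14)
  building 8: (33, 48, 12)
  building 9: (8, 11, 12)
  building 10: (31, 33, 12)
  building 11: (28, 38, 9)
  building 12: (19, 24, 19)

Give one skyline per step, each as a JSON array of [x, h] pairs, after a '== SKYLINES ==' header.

== SKYLINES ==
[[8,14],[14,0]]
[[8,14],[14,9],[16,0]]
[[8,14],[14,9],[16,0],[25,2],[41,0]]
[[8,14],[14,9],[16,6],[28,2],[41,0]]
[[8,14],[14,9],[16,6],[28,2],[41,6],[44,0]]
[[8,14],[14,9],[16,17],[28,2],[41,6],[44,0]]
[[8,14],[14,9],[16,17],[28,2],[41,6],[44,0]]
[[8,14],[14,9],[16,17],[28,2],[33,12],[48,0]]
[[8,14],[14,9],[16,17],[28,2],[33,12],[48,0]]
[[8,14],[14,9],[16,17],[28,2],[31,12],[48,0]]
[[8,14],[14,9],[16,17],[28,9],[31,12],[48,0]]
[[8,14],[14,9],[16,17],[19,19],[24,17],[28,9],[31,12],[48,0]]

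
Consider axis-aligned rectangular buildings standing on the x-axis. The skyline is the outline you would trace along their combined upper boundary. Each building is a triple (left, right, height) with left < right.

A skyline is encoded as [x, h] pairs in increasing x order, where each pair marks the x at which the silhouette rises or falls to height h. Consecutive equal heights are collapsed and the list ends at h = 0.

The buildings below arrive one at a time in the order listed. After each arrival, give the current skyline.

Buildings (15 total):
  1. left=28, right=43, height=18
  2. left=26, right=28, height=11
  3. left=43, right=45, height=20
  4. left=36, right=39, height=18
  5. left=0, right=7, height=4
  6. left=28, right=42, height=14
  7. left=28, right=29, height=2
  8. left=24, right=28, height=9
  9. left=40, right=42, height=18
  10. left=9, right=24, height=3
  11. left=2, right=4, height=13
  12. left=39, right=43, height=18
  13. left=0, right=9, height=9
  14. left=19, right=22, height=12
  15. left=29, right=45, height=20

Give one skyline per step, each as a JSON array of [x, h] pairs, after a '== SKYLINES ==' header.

== SKYLINES ==
[[28,18],[43,0]]
[[26,11],[28,18],[43,0]]
[[26,11],[28,18],[43,20],[45,0]]
[[26,11],[28,18],[43,20],[45,0]]
[[0,4],[7,0],[26,11],[28,18],[43,20],[45,0]]
[[0,4],[7,0],[26,11],[28,18],[43,20],[45,0]]
[[0,4],[7,0],[26,11],[28,18],[43,20],[45,0]]
[[0,4],[7,0],[24,9],[26,11],[28,18],[43,20],[45,0]]
[[0,4],[7,0],[24,9],[26,11],[28,18],[43,20],[45,0]]
[[0,4],[7,0],[9,3],[24,9],[26,11],[28,18],[43,20],[45,0]]
[[0,4],[2,13],[4,4],[7,0],[9,3],[24,9],[26,11],[28,18],[43,20],[45,0]]
[[0,4],[2,13],[4,4],[7,0],[9,3],[24,9],[26,11],[28,18],[43,20],[45,0]]
[[0,9],[2,13],[4,9],[9,3],[24,9],[26,11],[28,18],[43,20],[45,0]]
[[0,9],[2,13],[4,9],[9,3],[19,12],[22,3],[24,9],[26,11],[28,18],[43,20],[45,0]]
[[0,9],[2,13],[4,9],[9,3],[19,12],[22,3],[24,9],[26,11],[28,18],[29,20],[45,0]]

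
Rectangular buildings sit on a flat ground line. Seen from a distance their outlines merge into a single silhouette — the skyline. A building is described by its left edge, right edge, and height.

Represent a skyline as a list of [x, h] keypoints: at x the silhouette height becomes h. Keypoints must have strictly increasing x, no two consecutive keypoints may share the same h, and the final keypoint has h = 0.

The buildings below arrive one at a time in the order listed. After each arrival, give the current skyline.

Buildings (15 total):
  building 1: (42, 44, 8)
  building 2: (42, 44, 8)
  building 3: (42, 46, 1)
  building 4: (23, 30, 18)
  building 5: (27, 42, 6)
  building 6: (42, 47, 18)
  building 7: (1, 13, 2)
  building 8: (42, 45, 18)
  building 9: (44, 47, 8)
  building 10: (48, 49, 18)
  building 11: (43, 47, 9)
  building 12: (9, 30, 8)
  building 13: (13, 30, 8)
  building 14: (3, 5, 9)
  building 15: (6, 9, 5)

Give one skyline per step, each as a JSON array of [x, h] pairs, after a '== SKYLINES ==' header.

== SKYLINES ==
[[42,8],[44,0]]
[[42,8],[44,0]]
[[42,8],[44,1],[46,0]]
[[23,18],[30,0],[42,8],[44,1],[46,0]]
[[23,18],[30,6],[42,8],[44,1],[46,0]]
[[23,18],[30,6],[42,18],[47,0]]
[[1,2],[13,0],[23,18],[30,6],[42,18],[47,0]]
[[1,2],[13,0],[23,18],[30,6],[42,18],[47,0]]
[[1,2],[13,0],[23,18],[30,6],[42,18],[47,0]]
[[1,2],[13,0],[23,18],[30,6],[42,18],[47,0],[48,18],[49,0]]
[[1,2],[13,0],[23,18],[30,6],[42,18],[47,0],[48,18],[49,0]]
[[1,2],[9,8],[23,18],[30,6],[42,18],[47,0],[48,18],[49,0]]
[[1,2],[9,8],[23,18],[30,6],[42,18],[47,0],[48,18],[49,0]]
[[1,2],[3,9],[5,2],[9,8],[23,18],[30,6],[42,18],[47,0],[48,18],[49,0]]
[[1,2],[3,9],[5,2],[6,5],[9,8],[23,18],[30,6],[42,18],[47,0],[48,18],[49,0]]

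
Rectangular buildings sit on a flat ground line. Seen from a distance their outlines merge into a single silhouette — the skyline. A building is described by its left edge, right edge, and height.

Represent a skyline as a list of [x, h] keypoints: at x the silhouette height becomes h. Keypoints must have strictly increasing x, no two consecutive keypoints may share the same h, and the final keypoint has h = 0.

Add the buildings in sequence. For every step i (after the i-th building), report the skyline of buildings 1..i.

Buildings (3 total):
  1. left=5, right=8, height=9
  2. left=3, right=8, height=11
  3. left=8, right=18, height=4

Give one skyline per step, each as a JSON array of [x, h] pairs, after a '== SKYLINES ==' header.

== SKYLINES ==
[[5,9],[8,0]]
[[3,11],[8,0]]
[[3,11],[8,4],[18,0]]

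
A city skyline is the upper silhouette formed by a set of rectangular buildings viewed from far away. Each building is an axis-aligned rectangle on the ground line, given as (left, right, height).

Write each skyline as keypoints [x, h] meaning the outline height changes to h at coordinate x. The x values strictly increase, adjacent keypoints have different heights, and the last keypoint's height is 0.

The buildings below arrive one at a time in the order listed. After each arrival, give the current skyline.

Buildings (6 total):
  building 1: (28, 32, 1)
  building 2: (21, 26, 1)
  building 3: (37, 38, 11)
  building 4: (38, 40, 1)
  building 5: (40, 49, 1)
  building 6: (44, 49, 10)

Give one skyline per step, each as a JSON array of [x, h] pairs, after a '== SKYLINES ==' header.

== SKYLINES ==
[[28,1],[32,0]]
[[21,1],[26,0],[28,1],[32,0]]
[[21,1],[26,0],[28,1],[32,0],[37,11],[38,0]]
[[21,1],[26,0],[28,1],[32,0],[37,11],[38,1],[40,0]]
[[21,1],[26,0],[28,1],[32,0],[37,11],[38,1],[49,0]]
[[21,1],[26,0],[28,1],[32,0],[37,11],[38,1],[44,10],[49,0]]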